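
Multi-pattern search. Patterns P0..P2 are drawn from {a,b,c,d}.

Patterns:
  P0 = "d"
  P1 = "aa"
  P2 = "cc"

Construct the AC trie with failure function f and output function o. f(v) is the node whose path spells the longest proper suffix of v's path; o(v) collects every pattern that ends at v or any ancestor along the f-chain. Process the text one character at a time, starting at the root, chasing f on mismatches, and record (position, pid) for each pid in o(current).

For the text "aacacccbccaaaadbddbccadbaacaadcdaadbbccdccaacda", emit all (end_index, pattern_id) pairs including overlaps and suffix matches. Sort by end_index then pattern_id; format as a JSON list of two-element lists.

Construct AC machine:
Trie (insert patterns):
  n0 'ε': a→2 c→4 d→1
  n1 'd': ·  ←P0
  n2 'a': a→3
  n3 'aa': ·  ←P1
  n4 'c': c→5
  n5 'cc': ·  ←P2

Failure links (BFS by depth):
  fail(1) 'd': from fail(0)=0 chase 'd': 0 ⇒ 0;  out={0}∪out(0)={0}
  fail(2) 'a': from fail(0)=0 chase 'a': 0 ⇒ 0;  out=∅∪out(0)=∅
  fail(4) 'c': from fail(0)=0 chase 'c': 0 ⇒ 0;  out=∅∪out(0)=∅
  fail(3) 'aa': from fail(2)=0 chase 'a': 0 ⇒ 2;  out={1}∪out(2)={1}
  fail(5) 'cc': from fail(4)=0 chase 'c': 0 ⇒ 4;  out={2}∪out(4)={2}

Scan:
[0] read 'a'  n0⇒n2
[1] read 'a'  n2⇒n3  emit P1@[0:1]
[2] read 'c'  n3⇒n4 (fail-walked)
[3] read 'a'  n4⇒n2 (fail-walked)
[4] read 'c'  n2⇒n4 (fail-walked)
[5] read 'c'  n4⇒n5  emit P2@[4:5]
[6] read 'c'  n5⇒n5 (fail-walked)  emit P2@[5:6]
[7] read 'b'  n5⇒n0 (fail-walked)
[8] read 'c'  n0⇒n4
[9] read 'c'  n4⇒n5  emit P2@[8:9]
[10] read 'a'  n5⇒n2 (fail-walked)
[11] read 'a'  n2⇒n3  emit P1@[10:11]
[12] read 'a'  n3⇒n3 (fail-walked)  emit P1@[11:12]
[13] read 'a'  n3⇒n3 (fail-walked)  emit P1@[12:13]
[14] read 'd'  n3⇒n1 (fail-walked)  emit P0@[14:14]
[15] read 'b'  n1⇒n0 (fail-walked)
[16] read 'd'  n0⇒n1  emit P0@[16:16]
[17] read 'd'  n1⇒n1 (fail-walked)  emit P0@[17:17]
[18] read 'b'  n1⇒n0 (fail-walked)
[19] read 'c'  n0⇒n4
[20] read 'c'  n4⇒n5  emit P2@[19:20]
[21] read 'a'  n5⇒n2 (fail-walked)
[22] read 'd'  n2⇒n1 (fail-walked)  emit P0@[22:22]
[23] read 'b'  n1⇒n0 (fail-walked)
[24] read 'a'  n0⇒n2
[25] read 'a'  n2⇒n3  emit P1@[24:25]
[26] read 'c'  n3⇒n4 (fail-walked)
[27] read 'a'  n4⇒n2 (fail-walked)
[28] read 'a'  n2⇒n3  emit P1@[27:28]
[29] read 'd'  n3⇒n1 (fail-walked)  emit P0@[29:29]
[30] read 'c'  n1⇒n4 (fail-walked)
[31] read 'd'  n4⇒n1 (fail-walked)  emit P0@[31:31]
[32] read 'a'  n1⇒n2 (fail-walked)
[33] read 'a'  n2⇒n3  emit P1@[32:33]
[34] read 'd'  n3⇒n1 (fail-walked)  emit P0@[34:34]
[35] read 'b'  n1⇒n0 (fail-walked)
[36] read 'b'  n0⇒n0
[37] read 'c'  n0⇒n4
[38] read 'c'  n4⇒n5  emit P2@[37:38]
[39] read 'd'  n5⇒n1 (fail-walked)  emit P0@[39:39]
[40] read 'c'  n1⇒n4 (fail-walked)
[41] read 'c'  n4⇒n5  emit P2@[40:41]
[42] read 'a'  n5⇒n2 (fail-walked)
[43] read 'a'  n2⇒n3  emit P1@[42:43]
[44] read 'c'  n3⇒n4 (fail-walked)
[45] read 'd'  n4⇒n1 (fail-walked)  emit P0@[45:45]
[46] read 'a'  n1⇒n2 (fail-walked)

Result: [[1,1],[5,2],[6,2],[9,2],[11,1],[12,1],[13,1],[14,0],[16,0],[17,0],[20,2],[22,0],[25,1],[28,1],[29,0],[31,0],[33,1],[34,0],[38,2],[39,0],[41,2],[43,1],[45,0]]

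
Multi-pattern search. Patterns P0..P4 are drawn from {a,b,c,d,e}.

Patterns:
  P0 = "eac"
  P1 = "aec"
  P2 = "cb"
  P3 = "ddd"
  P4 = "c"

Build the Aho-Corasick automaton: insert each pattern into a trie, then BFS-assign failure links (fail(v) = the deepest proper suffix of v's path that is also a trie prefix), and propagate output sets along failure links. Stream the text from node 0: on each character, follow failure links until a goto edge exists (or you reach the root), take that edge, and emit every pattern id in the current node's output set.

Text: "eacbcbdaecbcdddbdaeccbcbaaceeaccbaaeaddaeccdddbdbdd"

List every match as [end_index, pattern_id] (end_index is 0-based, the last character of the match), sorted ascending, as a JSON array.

Build automaton:
Trie (insert patterns):
  n0 'ε': a→4 c→7 d→9 e→1
  n1 'e': a→2
  n2 'ea': c→3
  n3 'eac': ·  [P0 ends]
  n4 'a': e→5
  n5 'ae': c→6
  n6 'aec': ·  [P1 ends]
  n7 'c': b→8  [P4 ends]
  n8 'cb': ·  [P2 ends]
  n9 'd': d→10
  n10 'dd': d→11
  n11 'ddd': ·  [P3 ends]

Failure links (BFS by depth):
  n1('e'): parent n0 fail=0; on 'e' 0 → fail=0;  out ∅∪∅=∅
  n4('a'): parent n0 fail=0; on 'a' 0 → fail=0;  out ∅∪∅=∅
  n7('c'): parent n0 fail=0; on 'c' 0 → fail=0;  out {4}∪∅={4}
  n9('d'): parent n0 fail=0; on 'd' 0 → fail=0;  out ∅∪∅=∅
  n2('ea'): parent n1 fail=0; on 'a' 0 → fail=4;  out ∅∪∅=∅
  n5('ae'): parent n4 fail=0; on 'e' 0 → fail=1;  out ∅∪∅=∅
  n8('cb'): parent n7 fail=0; on 'b' 0 → fail=0;  out {2}∪∅={2}
  n10('dd'): parent n9 fail=0; on 'd' 0 → fail=9;  out ∅∪∅=∅
  n3('eac'): parent n2 fail=4; on 'c' 4→0 → fail=7;  out {0}∪{4}={0,4}
  n6('aec'): parent n5 fail=1; on 'c' 1→0 → fail=7;  out {1}∪{4}={1,4}
  n11('ddd'): parent n10 fail=9; on 'd' 9 → fail=10;  out {3}∪∅={3}

Text stream:
i=0 'e': node 0→1
i=1 'a': node 1→2
i=2 'c': node 2→3  → match P0@[0:2],P4@[2:2]
i=3 'b': node 3→8 (via fail)  → match P2@[2:3]
i=4 'c': node 8→7 (via fail)  → match P4@[4:4]
i=5 'b': node 7→8  → match P2@[4:5]
i=6 'd': node 8→9 (via fail)
i=7 'a': node 9→4 (via fail)
i=8 'e': node 4→5
i=9 'c': node 5→6  → match P1@[7:9],P4@[9:9]
i=10 'b': node 6→8 (via fail)  → match P2@[9:10]
i=11 'c': node 8→7 (via fail)  → match P4@[11:11]
i=12 'd': node 7→9 (via fail)
i=13 'd': node 9→10
i=14 'd': node 10→11  → match P3@[12:14]
i=15 'b': node 11→0 (via fail)
i=16 'd': node 0→9
i=17 'a': node 9→4 (via fail)
i=18 'e': node 4→5
i=19 'c': node 5→6  → match P1@[17:19],P4@[19:19]
i=20 'c': node 6→7 (via fail)  → match P4@[20:20]
i=21 'b': node 7→8  → match P2@[20:21]
i=22 'c': node 8→7 (via fail)  → match P4@[22:22]
i=23 'b': node 7→8  → match P2@[22:23]
i=24 'a': node 8→4 (via fail)
i=25 'a': node 4→4 (via fail)
i=26 'c': node 4→7 (via fail)  → match P4@[26:26]
i=27 'e': node 7→1 (via fail)
i=28 'e': node 1→1 (via fail)
i=29 'a': node 1→2
i=30 'c': node 2→3  → match P0@[28:30],P4@[30:30]
i=31 'c': node 3→7 (via fail)  → match P4@[31:31]
i=32 'b': node 7→8  → match P2@[31:32]
i=33 'a': node 8→4 (via fail)
i=34 'a': node 4→4 (via fail)
i=35 'e': node 4→5
i=36 'a': node 5→2 (via fail)
i=37 'd': node 2→9 (via fail)
i=38 'd': node 9→10
i=39 'a': node 10→4 (via fail)
i=40 'e': node 4→5
i=41 'c': node 5→6  → match P1@[39:41],P4@[41:41]
i=42 'c': node 6→7 (via fail)  → match P4@[42:42]
i=43 'd': node 7→9 (via fail)
i=44 'd': node 9→10
i=45 'd': node 10→11  → match P3@[43:45]
i=46 'b': node 11→0 (via fail)
i=47 'd': node 0→9
i=48 'b': node 9→0 (via fail)
i=49 'd': node 0→9
i=50 'd': node 9→10

Result: [[2,0],[2,4],[3,2],[4,4],[5,2],[9,1],[9,4],[10,2],[11,4],[14,3],[19,1],[19,4],[20,4],[21,2],[22,4],[23,2],[26,4],[30,0],[30,4],[31,4],[32,2],[41,1],[41,4],[42,4],[45,3]]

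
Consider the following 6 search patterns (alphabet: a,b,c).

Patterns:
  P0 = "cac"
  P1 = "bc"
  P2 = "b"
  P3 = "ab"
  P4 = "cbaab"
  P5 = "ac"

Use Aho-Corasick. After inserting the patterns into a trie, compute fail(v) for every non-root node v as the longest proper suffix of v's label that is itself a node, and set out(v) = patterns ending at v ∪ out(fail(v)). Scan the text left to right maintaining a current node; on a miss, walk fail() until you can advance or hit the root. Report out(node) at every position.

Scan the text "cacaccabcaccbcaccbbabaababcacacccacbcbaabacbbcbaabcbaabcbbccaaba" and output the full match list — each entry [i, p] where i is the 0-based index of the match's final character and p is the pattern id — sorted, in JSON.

Construct AC machine:
Trie nodes:
  n0 'ε': a→6 b→4 c→1
  n1 'c': a→2 b→8
  n2 'ca': c→3
  n3 'cac': ·  [P0 ends]
  n4 'b': c→5  [P2 ends]
  n5 'bc': ·  [P1 ends]
  n6 'a': b→7 c→12
  n7 'ab': ·  [P3 ends]
  n8 'cb': a→9
  n9 'cba': a→10
  n10 'cbaa': b→11
  n11 'cbaab': ·  [P4 ends]
  n12 'ac': ·  [P5 ends]

Failure links (BFS by depth):
  fail(1) 'c': from fail(0)=0 chase 'c': 0 ⇒ 0;  out=∅∪out(0)=∅
  fail(4) 'b': from fail(0)=0 chase 'b': 0 ⇒ 0;  out={2}∪out(0)={2}
  fail(6) 'a': from fail(0)=0 chase 'a': 0 ⇒ 0;  out=∅∪out(0)=∅
  fail(2) 'ca': from fail(1)=0 chase 'a': 0 ⇒ 6;  out=∅∪out(6)=∅
  fail(5) 'bc': from fail(4)=0 chase 'c': 0 ⇒ 1;  out={1}∪out(1)={1}
  fail(7) 'ab': from fail(6)=0 chase 'b': 0 ⇒ 4;  out={3}∪out(4)={2,3}
  fail(8) 'cb': from fail(1)=0 chase 'b': 0 ⇒ 4;  out=∅∪out(4)={2}
  fail(12) 'ac': from fail(6)=0 chase 'c': 0 ⇒ 1;  out={5}∪out(1)={5}
  fail(3) 'cac': from fail(2)=6 chase 'c': 6 ⇒ 12;  out={0}∪out(12)={0,5}
  fail(9) 'cba': from fail(8)=4 chase 'a': 4→0 ⇒ 6;  out=∅∪out(6)=∅
  fail(10) 'cbaa': from fail(9)=6 chase 'a': 6→0 ⇒ 6;  out=∅∪out(6)=∅
  fail(11) 'cbaab': from fail(10)=6 chase 'b': 6 ⇒ 7;  out={4}∪out(7)={2,3,4}

Scan:
[0] read 'c'  n0⇒n1
[1] read 'a'  n1⇒n2
[2] read 'c'  n2⇒n3  emit P0@[0:2],P5@[1:2]
[3] read 'a'  n3⇒n2 (fail-walked)
[4] read 'c'  n2⇒n3  emit P0@[2:4],P5@[3:4]
[5] read 'c'  n3⇒n1 (fail-walked)
[6] read 'a'  n1⇒n2
[7] read 'b'  n2⇒n7 (fail-walked)  emit P2@[7:7],P3@[6:7]
[8] read 'c'  n7⇒n5 (fail-walked)  emit P1@[7:8]
[9] read 'a'  n5⇒n2 (fail-walked)
[10] read 'c'  n2⇒n3  emit P0@[8:10],P5@[9:10]
[11] read 'c'  n3⇒n1 (fail-walked)
[12] read 'b'  n1⇒n8  emit P2@[12:12]
[13] read 'c'  n8⇒n5 (fail-walked)  emit P1@[12:13]
[14] read 'a'  n5⇒n2 (fail-walked)
[15] read 'c'  n2⇒n3  emit P0@[13:15],P5@[14:15]
[16] read 'c'  n3⇒n1 (fail-walked)
[17] read 'b'  n1⇒n8  emit P2@[17:17]
[18] read 'b'  n8⇒n4 (fail-walked)  emit P2@[18:18]
[19] read 'a'  n4⇒n6 (fail-walked)
[20] read 'b'  n6⇒n7  emit P2@[20:20],P3@[19:20]
[21] read 'a'  n7⇒n6 (fail-walked)
[22] read 'a'  n6⇒n6 (fail-walked)
[23] read 'b'  n6⇒n7  emit P2@[23:23],P3@[22:23]
[24] read 'a'  n7⇒n6 (fail-walked)
[25] read 'b'  n6⇒n7  emit P2@[25:25],P3@[24:25]
[26] read 'c'  n7⇒n5 (fail-walked)  emit P1@[25:26]
[27] read 'a'  n5⇒n2 (fail-walked)
[28] read 'c'  n2⇒n3  emit P0@[26:28],P5@[27:28]
[29] read 'a'  n3⇒n2 (fail-walked)
[30] read 'c'  n2⇒n3  emit P0@[28:30],P5@[29:30]
[31] read 'c'  n3⇒n1 (fail-walked)
[32] read 'c'  n1⇒n1 (fail-walked)
[33] read 'a'  n1⇒n2
[34] read 'c'  n2⇒n3  emit P0@[32:34],P5@[33:34]
[35] read 'b'  n3⇒n8 (fail-walked)  emit P2@[35:35]
[36] read 'c'  n8⇒n5 (fail-walked)  emit P1@[35:36]
[37] read 'b'  n5⇒n8 (fail-walked)  emit P2@[37:37]
[38] read 'a'  n8⇒n9
[39] read 'a'  n9⇒n10
[40] read 'b'  n10⇒n11  emit P2@[40:40],P3@[39:40],P4@[36:40]
[41] read 'a'  n11⇒n6 (fail-walked)
[42] read 'c'  n6⇒n12  emit P5@[41:42]
[43] read 'b'  n12⇒n8 (fail-walked)  emit P2@[43:43]
[44] read 'b'  n8⇒n4 (fail-walked)  emit P2@[44:44]
[45] read 'c'  n4⇒n5  emit P1@[44:45]
[46] read 'b'  n5⇒n8 (fail-walked)  emit P2@[46:46]
[47] read 'a'  n8⇒n9
[48] read 'a'  n9⇒n10
[49] read 'b'  n10⇒n11  emit P2@[49:49],P3@[48:49],P4@[45:49]
[50] read 'c'  n11⇒n5 (fail-walked)  emit P1@[49:50]
[51] read 'b'  n5⇒n8 (fail-walked)  emit P2@[51:51]
[52] read 'a'  n8⇒n9
[53] read 'a'  n9⇒n10
[54] read 'b'  n10⇒n11  emit P2@[54:54],P3@[53:54],P4@[50:54]
[55] read 'c'  n11⇒n5 (fail-walked)  emit P1@[54:55]
[56] read 'b'  n5⇒n8 (fail-walked)  emit P2@[56:56]
[57] read 'b'  n8⇒n4 (fail-walked)  emit P2@[57:57]
[58] read 'c'  n4⇒n5  emit P1@[57:58]
[59] read 'c'  n5⇒n1 (fail-walked)
[60] read 'a'  n1⇒n2
[61] read 'a'  n2⇒n6 (fail-walked)
[62] read 'b'  n6⇒n7  emit P2@[62:62],P3@[61:62]
[63] read 'a'  n7⇒n6 (fail-walked)

Matches: [[2,0],[2,5],[4,0],[4,5],[7,2],[7,3],[8,1],[10,0],[10,5],[12,2],[13,1],[15,0],[15,5],[17,2],[18,2],[20,2],[20,3],[23,2],[23,3],[25,2],[25,3],[26,1],[28,0],[28,5],[30,0],[30,5],[34,0],[34,5],[35,2],[36,1],[37,2],[40,2],[40,3],[40,4],[42,5],[43,2],[44,2],[45,1],[46,2],[49,2],[49,3],[49,4],[50,1],[51,2],[54,2],[54,3],[54,4],[55,1],[56,2],[57,2],[58,1],[62,2],[62,3]]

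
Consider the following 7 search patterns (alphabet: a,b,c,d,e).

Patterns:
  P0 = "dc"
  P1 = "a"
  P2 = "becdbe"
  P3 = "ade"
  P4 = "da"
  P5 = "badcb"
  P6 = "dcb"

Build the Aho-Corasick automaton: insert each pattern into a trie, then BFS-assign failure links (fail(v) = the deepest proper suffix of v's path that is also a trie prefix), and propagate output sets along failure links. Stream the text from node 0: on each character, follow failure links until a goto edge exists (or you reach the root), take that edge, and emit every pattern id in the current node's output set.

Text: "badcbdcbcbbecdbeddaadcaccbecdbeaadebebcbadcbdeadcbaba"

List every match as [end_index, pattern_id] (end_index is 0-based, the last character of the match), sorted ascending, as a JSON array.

Construct AC machine:
Trie nodes:
  0='ε' goto a→3 b→4 d→1
  1='d' goto a→12 c→2
  2='dc' goto b→17  ←P0
  3='a' goto d→10  ←P1
  4='b' goto a→13 e→5
  5='be' goto c→6
  6='bec' goto d→7
  7='becd' goto b→8
  8='becdb' goto e→9
  9='becdbe' goto ·  ←P2
  10='ad' goto e→11
  11='ade' goto ·  ←P3
  12='da' goto ·  ←P4
  13='ba' goto d→14
  14='bad' goto c→15
  15='badc' goto b→16
  16='badcb' goto ·  ←P5
  17='dcb' goto ·  ←P6

BFS fail/out derivation:
  fail(1) 'd': from fail(0)=0 chase 'd': 0 ⇒ 0;  out=∅∪out(0)=∅
  fail(3) 'a': from fail(0)=0 chase 'a': 0 ⇒ 0;  out={1}∪out(0)={1}
  fail(4) 'b': from fail(0)=0 chase 'b': 0 ⇒ 0;  out=∅∪out(0)=∅
  fail(2) 'dc': from fail(1)=0 chase 'c': 0 ⇒ 0;  out={0}∪out(0)={0}
  fail(5) 'be': from fail(4)=0 chase 'e': 0 ⇒ 0;  out=∅∪out(0)=∅
  fail(10) 'ad': from fail(3)=0 chase 'd': 0 ⇒ 1;  out=∅∪out(1)=∅
  fail(12) 'da': from fail(1)=0 chase 'a': 0 ⇒ 3;  out={4}∪out(3)={1,4}
  fail(13) 'ba': from fail(4)=0 chase 'a': 0 ⇒ 3;  out=∅∪out(3)={1}
  fail(6) 'bec': from fail(5)=0 chase 'c': 0 ⇒ 0;  out=∅∪out(0)=∅
  fail(11) 'ade': from fail(10)=1 chase 'e': 1→0 ⇒ 0;  out={3}∪out(0)={3}
  fail(14) 'bad': from fail(13)=3 chase 'd': 3 ⇒ 10;  out=∅∪out(10)=∅
  fail(17) 'dcb': from fail(2)=0 chase 'b': 0 ⇒ 4;  out={6}∪out(4)={6}
  fail(7) 'becd': from fail(6)=0 chase 'd': 0 ⇒ 1;  out=∅∪out(1)=∅
  fail(15) 'badc': from fail(14)=10 chase 'c': 10→1 ⇒ 2;  out=∅∪out(2)={0}
  fail(8) 'becdb': from fail(7)=1 chase 'b': 1→0 ⇒ 4;  out=∅∪out(4)=∅
  fail(16) 'badcb': from fail(15)=2 chase 'b': 2 ⇒ 17;  out={5}∪out(17)={5,6}
  fail(9) 'becdbe': from fail(8)=4 chase 'e': 4 ⇒ 5;  out={2}∪out(5)={2}

Scan:
[0] read 'b'  n0⇒n4
[1] read 'a'  n4⇒n13  ** P1@[1:1]
[2] read 'd'  n13⇒n14
[3] read 'c'  n14⇒n15  ** P0@[2:3]
[4] read 'b'  n15⇒n16  ** P5@[0:4],P6@[2:4]
[5] read 'd'  n16⇒n1 (via fail)
[6] read 'c'  n1⇒n2  ** P0@[5:6]
[7] read 'b'  n2⇒n17  ** P6@[5:7]
[8] read 'c'  n17⇒n0 (via fail)
[9] read 'b'  n0⇒n4
[10] read 'b'  n4⇒n4 (via fail)
[11] read 'e'  n4⇒n5
[12] read 'c'  n5⇒n6
[13] read 'd'  n6⇒n7
[14] read 'b'  n7⇒n8
[15] read 'e'  n8⇒n9  ** P2@[10:15]
[16] read 'd'  n9⇒n1 (via fail)
[17] read 'd'  n1⇒n1 (via fail)
[18] read 'a'  n1⇒n12  ** P1@[18:18],P4@[17:18]
[19] read 'a'  n12⇒n3 (via fail)  ** P1@[19:19]
[20] read 'd'  n3⇒n10
[21] read 'c'  n10⇒n2 (via fail)  ** P0@[20:21]
[22] read 'a'  n2⇒n3 (via fail)  ** P1@[22:22]
[23] read 'c'  n3⇒n0 (via fail)
[24] read 'c'  n0⇒n0
[25] read 'b'  n0⇒n4
[26] read 'e'  n4⇒n5
[27] read 'c'  n5⇒n6
[28] read 'd'  n6⇒n7
[29] read 'b'  n7⇒n8
[30] read 'e'  n8⇒n9  ** P2@[25:30]
[31] read 'a'  n9⇒n3 (via fail)  ** P1@[31:31]
[32] read 'a'  n3⇒n3 (via fail)  ** P1@[32:32]
[33] read 'd'  n3⇒n10
[34] read 'e'  n10⇒n11  ** P3@[32:34]
[35] read 'b'  n11⇒n4 (via fail)
[36] read 'e'  n4⇒n5
[37] read 'b'  n5⇒n4 (via fail)
[38] read 'c'  n4⇒n0 (via fail)
[39] read 'b'  n0⇒n4
[40] read 'a'  n4⇒n13  ** P1@[40:40]
[41] read 'd'  n13⇒n14
[42] read 'c'  n14⇒n15  ** P0@[41:42]
[43] read 'b'  n15⇒n16  ** P5@[39:43],P6@[41:43]
[44] read 'd'  n16⇒n1 (via fail)
[45] read 'e'  n1⇒n0 (via fail)
[46] read 'a'  n0⇒n3  ** P1@[46:46]
[47] read 'd'  n3⇒n10
[48] read 'c'  n10⇒n2 (via fail)  ** P0@[47:48]
[49] read 'b'  n2⇒n17  ** P6@[47:49]
[50] read 'a'  n17⇒n13 (via fail)  ** P1@[50:50]
[51] read 'b'  n13⇒n4 (via fail)
[52] read 'a'  n4⇒n13  ** P1@[52:52]

Result: [[1,1],[3,0],[4,5],[4,6],[6,0],[7,6],[15,2],[18,1],[18,4],[19,1],[21,0],[22,1],[30,2],[31,1],[32,1],[34,3],[40,1],[42,0],[43,5],[43,6],[46,1],[48,0],[49,6],[50,1],[52,1]]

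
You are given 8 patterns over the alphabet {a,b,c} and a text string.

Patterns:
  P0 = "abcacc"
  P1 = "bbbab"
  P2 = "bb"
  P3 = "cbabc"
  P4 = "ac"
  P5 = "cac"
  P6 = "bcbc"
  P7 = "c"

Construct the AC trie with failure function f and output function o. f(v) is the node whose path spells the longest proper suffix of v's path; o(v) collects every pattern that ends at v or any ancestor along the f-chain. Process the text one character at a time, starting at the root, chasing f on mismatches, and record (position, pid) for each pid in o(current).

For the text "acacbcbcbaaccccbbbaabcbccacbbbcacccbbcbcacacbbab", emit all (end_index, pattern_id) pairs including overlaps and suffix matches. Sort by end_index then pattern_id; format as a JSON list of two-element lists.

Construct AC machine:
Trie nodes:
  0='ε' goto a→1 b→7 c→12
  1='a' goto b→2 c→17
  2='ab' goto c→3
  3='abc' goto a→4
  4='abca' goto c→5
  5='abcac' goto c→6
  6='abcacc' goto ·  [P0 ends]
  7='b' goto b→8 c→20
  8='bb' goto b→9  [P2 ends]
  9='bbb' goto a→10
  10='bbba' goto b→11
  11='bbbab' goto ·  [P1 ends]
  12='c' goto a→18 b→13  [P7 ends]
  13='cb' goto a→14
  14='cba' goto b→15
  15='cbab' goto c→16
  16='cbabc' goto ·  [P3 ends]
  17='ac' goto ·  [P4 ends]
  18='ca' goto c→19
  19='cac' goto ·  [P5 ends]
  20='bc' goto b→21
  21='bcb' goto c→22
  22='bcbc' goto ·  [P6 ends]

Failure links (BFS by depth):
  fail(1) 'a': from fail(0)=0 chase 'a': 0 ⇒ 0;  out=∅∪out(0)=∅
  fail(7) 'b': from fail(0)=0 chase 'b': 0 ⇒ 0;  out=∅∪out(0)=∅
  fail(12) 'c': from fail(0)=0 chase 'c': 0 ⇒ 0;  out={7}∪out(0)={7}
  fail(2) 'ab': from fail(1)=0 chase 'b': 0 ⇒ 7;  out=∅∪out(7)=∅
  fail(8) 'bb': from fail(7)=0 chase 'b': 0 ⇒ 7;  out={2}∪out(7)={2}
  fail(13) 'cb': from fail(12)=0 chase 'b': 0 ⇒ 7;  out=∅∪out(7)=∅
  fail(17) 'ac': from fail(1)=0 chase 'c': 0 ⇒ 12;  out={4}∪out(12)={4,7}
  fail(18) 'ca': from fail(12)=0 chase 'a': 0 ⇒ 1;  out=∅∪out(1)=∅
  fail(20) 'bc': from fail(7)=0 chase 'c': 0 ⇒ 12;  out=∅∪out(12)={7}
  fail(3) 'abc': from fail(2)=7 chase 'c': 7 ⇒ 20;  out=∅∪out(20)={7}
  fail(9) 'bbb': from fail(8)=7 chase 'b': 7 ⇒ 8;  out=∅∪out(8)={2}
  fail(14) 'cba': from fail(13)=7 chase 'a': 7→0 ⇒ 1;  out=∅∪out(1)=∅
  fail(19) 'cac': from fail(18)=1 chase 'c': 1 ⇒ 17;  out={5}∪out(17)={4,5,7}
  fail(21) 'bcb': from fail(20)=12 chase 'b': 12 ⇒ 13;  out=∅∪out(13)=∅
  fail(4) 'abca': from fail(3)=20 chase 'a': 20→12 ⇒ 18;  out=∅∪out(18)=∅
  fail(10) 'bbba': from fail(9)=8 chase 'a': 8→7→0 ⇒ 1;  out=∅∪out(1)=∅
  fail(15) 'cbab': from fail(14)=1 chase 'b': 1 ⇒ 2;  out=∅∪out(2)=∅
  fail(22) 'bcbc': from fail(21)=13 chase 'c': 13→7 ⇒ 20;  out={6}∪out(20)={6,7}
  fail(5) 'abcac': from fail(4)=18 chase 'c': 18 ⇒ 19;  out=∅∪out(19)={4,5,7}
  fail(11) 'bbbab': from fail(10)=1 chase 'b': 1 ⇒ 2;  out={1}∪out(2)={1}
  fail(16) 'cbabc': from fail(15)=2 chase 'c': 2 ⇒ 3;  out={3}∪out(3)={3,7}
  fail(6) 'abcacc': from fail(5)=19 chase 'c': 19→17→12→0 ⇒ 12;  out={0}∪out(12)={0,7}

Text stream:
[0] read 'a'  n0⇒n1
[1] read 'c'  n1⇒n17  → match P4@[0:1],P7@[1:1]
[2] read 'a'  n17⇒n18 ·f
[3] read 'c'  n18⇒n19  → match P4@[2:3],P5@[1:3],P7@[3:3]
[4] read 'b'  n19⇒n13 ·f
[5] read 'c'  n13⇒n20 ·f  → match P7@[5:5]
[6] read 'b'  n20⇒n21
[7] read 'c'  n21⇒n22  → match P6@[4:7],P7@[7:7]
[8] read 'b'  n22⇒n21 ·f
[9] read 'a'  n21⇒n14 ·f
[10] read 'a'  n14⇒n1 ·f
[11] read 'c'  n1⇒n17  → match P4@[10:11],P7@[11:11]
[12] read 'c'  n17⇒n12 ·f  → match P7@[12:12]
[13] read 'c'  n12⇒n12 ·f  → match P7@[13:13]
[14] read 'c'  n12⇒n12 ·f  → match P7@[14:14]
[15] read 'b'  n12⇒n13
[16] read 'b'  n13⇒n8 ·f  → match P2@[15:16]
[17] read 'b'  n8⇒n9  → match P2@[16:17]
[18] read 'a'  n9⇒n10
[19] read 'a'  n10⇒n1 ·f
[20] read 'b'  n1⇒n2
[21] read 'c'  n2⇒n3  → match P7@[21:21]
[22] read 'b'  n3⇒n21 ·f
[23] read 'c'  n21⇒n22  → match P6@[20:23],P7@[23:23]
[24] read 'c'  n22⇒n12 ·f  → match P7@[24:24]
[25] read 'a'  n12⇒n18
[26] read 'c'  n18⇒n19  → match P4@[25:26],P5@[24:26],P7@[26:26]
[27] read 'b'  n19⇒n13 ·f
[28] read 'b'  n13⇒n8 ·f  → match P2@[27:28]
[29] read 'b'  n8⇒n9  → match P2@[28:29]
[30] read 'c'  n9⇒n20 ·f  → match P7@[30:30]
[31] read 'a'  n20⇒n18 ·f
[32] read 'c'  n18⇒n19  → match P4@[31:32],P5@[30:32],P7@[32:32]
[33] read 'c'  n19⇒n12 ·f  → match P7@[33:33]
[34] read 'c'  n12⇒n12 ·f  → match P7@[34:34]
[35] read 'b'  n12⇒n13
[36] read 'b'  n13⇒n8 ·f  → match P2@[35:36]
[37] read 'c'  n8⇒n20 ·f  → match P7@[37:37]
[38] read 'b'  n20⇒n21
[39] read 'c'  n21⇒n22  → match P6@[36:39],P7@[39:39]
[40] read 'a'  n22⇒n18 ·f
[41] read 'c'  n18⇒n19  → match P4@[40:41],P5@[39:41],P7@[41:41]
[42] read 'a'  n19⇒n18 ·f
[43] read 'c'  n18⇒n19  → match P4@[42:43],P5@[41:43],P7@[43:43]
[44] read 'b'  n19⇒n13 ·f
[45] read 'b'  n13⇒n8 ·f  → match P2@[44:45]
[46] read 'a'  n8⇒n1 ·f
[47] read 'b'  n1⇒n2

Matches: [[1,4],[1,7],[3,4],[3,5],[3,7],[5,7],[7,6],[7,7],[11,4],[11,7],[12,7],[13,7],[14,7],[16,2],[17,2],[21,7],[23,6],[23,7],[24,7],[26,4],[26,5],[26,7],[28,2],[29,2],[30,7],[32,4],[32,5],[32,7],[33,7],[34,7],[36,2],[37,7],[39,6],[39,7],[41,4],[41,5],[41,7],[43,4],[43,5],[43,7],[45,2]]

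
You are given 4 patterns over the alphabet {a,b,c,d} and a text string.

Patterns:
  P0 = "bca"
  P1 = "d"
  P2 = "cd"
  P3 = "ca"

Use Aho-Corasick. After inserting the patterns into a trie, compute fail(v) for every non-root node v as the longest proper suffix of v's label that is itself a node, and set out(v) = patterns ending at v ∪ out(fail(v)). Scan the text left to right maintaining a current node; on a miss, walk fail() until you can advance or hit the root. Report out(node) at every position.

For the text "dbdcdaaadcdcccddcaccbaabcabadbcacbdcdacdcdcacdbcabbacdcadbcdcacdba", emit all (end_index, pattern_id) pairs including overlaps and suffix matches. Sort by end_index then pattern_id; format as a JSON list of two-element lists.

Build automaton:
Trie nodes:
  n0 'ε': b→1 c→5 d→4
  n1 'b': c→2
  n2 'bc': a→3
  n3 'bca': ·  ←P0
  n4 'd': ·  ←P1
  n5 'c': a→7 d→6
  n6 'cd': ·  ←P2
  n7 'ca': ·  ←P3

Failure links (BFS by depth):
  n1('b'): parent n0 fail=0; on 'b' 0 → fail=0;  out ∅∪∅=∅
  n4('d'): parent n0 fail=0; on 'd' 0 → fail=0;  out {1}∪∅={1}
  n5('c'): parent n0 fail=0; on 'c' 0 → fail=0;  out ∅∪∅=∅
  n2('bc'): parent n1 fail=0; on 'c' 0 → fail=5;  out ∅∪∅=∅
  n6('cd'): parent n5 fail=0; on 'd' 0 → fail=4;  out {2}∪{1}={1,2}
  n7('ca'): parent n5 fail=0; on 'a' 0 → fail=0;  out {3}∪∅={3}
  n3('bca'): parent n2 fail=5; on 'a' 5 → fail=7;  out {0}∪{3}={0,3}

Run:
i=0 'd': node 0→4  → match P1@[0:0]
i=1 'b': node 4→1 ·f
i=2 'd': node 1→4 ·f  → match P1@[2:2]
i=3 'c': node 4→5 ·f
i=4 'd': node 5→6  → match P1@[4:4],P2@[3:4]
i=5 'a': node 6→0 ·f
i=6 'a': node 0→0
i=7 'a': node 0→0
i=8 'd': node 0→4  → match P1@[8:8]
i=9 'c': node 4→5 ·f
i=10 'd': node 5→6  → match P1@[10:10],P2@[9:10]
i=11 'c': node 6→5 ·f
i=12 'c': node 5→5 ·f
i=13 'c': node 5→5 ·f
i=14 'd': node 5→6  → match P1@[14:14],P2@[13:14]
i=15 'd': node 6→4 ·f  → match P1@[15:15]
i=16 'c': node 4→5 ·f
i=17 'a': node 5→7  → match P3@[16:17]
i=18 'c': node 7→5 ·f
i=19 'c': node 5→5 ·f
i=20 'b': node 5→1 ·f
i=21 'a': node 1→0 ·f
i=22 'a': node 0→0
i=23 'b': node 0→1
i=24 'c': node 1→2
i=25 'a': node 2→3  → match P0@[23:25],P3@[24:25]
i=26 'b': node 3→1 ·f
i=27 'a': node 1→0 ·f
i=28 'd': node 0→4  → match P1@[28:28]
i=29 'b': node 4→1 ·f
i=30 'c': node 1→2
i=31 'a': node 2→3  → match P0@[29:31],P3@[30:31]
i=32 'c': node 3→5 ·f
i=33 'b': node 5→1 ·f
i=34 'd': node 1→4 ·f  → match P1@[34:34]
i=35 'c': node 4→5 ·f
i=36 'd': node 5→6  → match P1@[36:36],P2@[35:36]
i=37 'a': node 6→0 ·f
i=38 'c': node 0→5
i=39 'd': node 5→6  → match P1@[39:39],P2@[38:39]
i=40 'c': node 6→5 ·f
i=41 'd': node 5→6  → match P1@[41:41],P2@[40:41]
i=42 'c': node 6→5 ·f
i=43 'a': node 5→7  → match P3@[42:43]
i=44 'c': node 7→5 ·f
i=45 'd': node 5→6  → match P1@[45:45],P2@[44:45]
i=46 'b': node 6→1 ·f
i=47 'c': node 1→2
i=48 'a': node 2→3  → match P0@[46:48],P3@[47:48]
i=49 'b': node 3→1 ·f
i=50 'b': node 1→1 ·f
i=51 'a': node 1→0 ·f
i=52 'c': node 0→5
i=53 'd': node 5→6  → match P1@[53:53],P2@[52:53]
i=54 'c': node 6→5 ·f
i=55 'a': node 5→7  → match P3@[54:55]
i=56 'd': node 7→4 ·f  → match P1@[56:56]
i=57 'b': node 4→1 ·f
i=58 'c': node 1→2
i=59 'd': node 2→6 ·f  → match P1@[59:59],P2@[58:59]
i=60 'c': node 6→5 ·f
i=61 'a': node 5→7  → match P3@[60:61]
i=62 'c': node 7→5 ·f
i=63 'd': node 5→6  → match P1@[63:63],P2@[62:63]
i=64 'b': node 6→1 ·f
i=65 'a': node 1→0 ·f

Matches: [[0,1],[2,1],[4,1],[4,2],[8,1],[10,1],[10,2],[14,1],[14,2],[15,1],[17,3],[25,0],[25,3],[28,1],[31,0],[31,3],[34,1],[36,1],[36,2],[39,1],[39,2],[41,1],[41,2],[43,3],[45,1],[45,2],[48,0],[48,3],[53,1],[53,2],[55,3],[56,1],[59,1],[59,2],[61,3],[63,1],[63,2]]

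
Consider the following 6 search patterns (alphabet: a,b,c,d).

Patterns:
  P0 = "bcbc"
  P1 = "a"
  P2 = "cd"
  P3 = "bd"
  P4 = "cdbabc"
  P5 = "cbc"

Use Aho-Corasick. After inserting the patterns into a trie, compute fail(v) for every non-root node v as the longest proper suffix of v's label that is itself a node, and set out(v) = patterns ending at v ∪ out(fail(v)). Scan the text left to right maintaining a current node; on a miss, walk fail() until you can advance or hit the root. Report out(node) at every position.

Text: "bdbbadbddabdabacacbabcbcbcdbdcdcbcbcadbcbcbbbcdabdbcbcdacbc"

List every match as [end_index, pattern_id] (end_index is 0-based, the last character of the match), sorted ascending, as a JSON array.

Construct AC machine:
Trie nodes:
  n0 'ε': a→5 b→1 c→6
  n1 'b': c→2 d→8
  n2 'bc': b→3
  n3 'bcb': c→4
  n4 'bcbc': ·  [P0 ends]
  n5 'a': ·  [P1 ends]
  n6 'c': b→13 d→7
  n7 'cd': b→9  [P2 ends]
  n8 'bd': ·  [P3 ends]
  n9 'cdb': a→10
  n10 'cdba': b→11
  n11 'cdbab': c→12
  n12 'cdbabc': ·  [P4 ends]
  n13 'cb': c→14
  n14 'cbc': ·  [P5 ends]

BFS fail/out derivation:
  n1('b'): parent n0 fail=0; on 'b' 0 → fail=0;  out ∅∪∅=∅
  n5('a'): parent n0 fail=0; on 'a' 0 → fail=0;  out {1}∪∅={1}
  n6('c'): parent n0 fail=0; on 'c' 0 → fail=0;  out ∅∪∅=∅
  n2('bc'): parent n1 fail=0; on 'c' 0 → fail=6;  out ∅∪∅=∅
  n7('cd'): parent n6 fail=0; on 'd' 0 → fail=0;  out {2}∪∅={2}
  n8('bd'): parent n1 fail=0; on 'd' 0 → fail=0;  out {3}∪∅={3}
  n13('cb'): parent n6 fail=0; on 'b' 0 → fail=1;  out ∅∪∅=∅
  n3('bcb'): parent n2 fail=6; on 'b' 6 → fail=13;  out ∅∪∅=∅
  n9('cdb'): parent n7 fail=0; on 'b' 0 → fail=1;  out ∅∪∅=∅
  n14('cbc'): parent n13 fail=1; on 'c' 1 → fail=2;  out {5}∪∅={5}
  n4('bcbc'): parent n3 fail=13; on 'c' 13 → fail=14;  out {0}∪{5}={0,5}
  n10('cdba'): parent n9 fail=1; on 'a' 1→0 → fail=5;  out ∅∪{1}={1}
  n11('cdbab'): parent n10 fail=5; on 'b' 5→0 → fail=1;  out ∅∪∅=∅
  n12('cdbabc'): parent n11 fail=1; on 'c' 1 → fail=2;  out {4}∪∅={4}

Run:
i=0 'b': node 0→1
i=1 'd': node 1→8  → match P3@[0:1]
i=2 'b': node 8→1 (via fail)
i=3 'b': node 1→1 (via fail)
i=4 'a': node 1→5 (via fail)  → match P1@[4:4]
i=5 'd': node 5→0 (via fail)
i=6 'b': node 0→1
i=7 'd': node 1→8  → match P3@[6:7]
i=8 'd': node 8→0 (via fail)
i=9 'a': node 0→5  → match P1@[9:9]
i=10 'b': node 5→1 (via fail)
i=11 'd': node 1→8  → match P3@[10:11]
i=12 'a': node 8→5 (via fail)  → match P1@[12:12]
i=13 'b': node 5→1 (via fail)
i=14 'a': node 1→5 (via fail)  → match P1@[14:14]
i=15 'c': node 5→6 (via fail)
i=16 'a': node 6→5 (via fail)  → match P1@[16:16]
i=17 'c': node 5→6 (via fail)
i=18 'b': node 6→13
i=19 'a': node 13→5 (via fail)  → match P1@[19:19]
i=20 'b': node 5→1 (via fail)
i=21 'c': node 1→2
i=22 'b': node 2→3
i=23 'c': node 3→4  → match P0@[20:23],P5@[21:23]
i=24 'b': node 4→3 (via fail)
i=25 'c': node 3→4  → match P0@[22:25],P5@[23:25]
i=26 'd': node 4→7 (via fail)  → match P2@[25:26]
i=27 'b': node 7→9
i=28 'd': node 9→8 (via fail)  → match P3@[27:28]
i=29 'c': node 8→6 (via fail)
i=30 'd': node 6→7  → match P2@[29:30]
i=31 'c': node 7→6 (via fail)
i=32 'b': node 6→13
i=33 'c': node 13→14  → match P5@[31:33]
i=34 'b': node 14→3 (via fail)
i=35 'c': node 3→4  → match P0@[32:35],P5@[33:35]
i=36 'a': node 4→5 (via fail)  → match P1@[36:36]
i=37 'd': node 5→0 (via fail)
i=38 'b': node 0→1
i=39 'c': node 1→2
i=40 'b': node 2→3
i=41 'c': node 3→4  → match P0@[38:41],P5@[39:41]
i=42 'b': node 4→3 (via fail)
i=43 'b': node 3→1 (via fail)
i=44 'b': node 1→1 (via fail)
i=45 'c': node 1→2
i=46 'd': node 2→7 (via fail)  → match P2@[45:46]
i=47 'a': node 7→5 (via fail)  → match P1@[47:47]
i=48 'b': node 5→1 (via fail)
i=49 'd': node 1→8  → match P3@[48:49]
i=50 'b': node 8→1 (via fail)
i=51 'c': node 1→2
i=52 'b': node 2→3
i=53 'c': node 3→4  → match P0@[50:53],P5@[51:53]
i=54 'd': node 4→7 (via fail)  → match P2@[53:54]
i=55 'a': node 7→5 (via fail)  → match P1@[55:55]
i=56 'c': node 5→6 (via fail)
i=57 'b': node 6→13
i=58 'c': node 13→14  → match P5@[56:58]

Matches: [[1,3],[4,1],[7,3],[9,1],[11,3],[12,1],[14,1],[16,1],[19,1],[23,0],[23,5],[25,0],[25,5],[26,2],[28,3],[30,2],[33,5],[35,0],[35,5],[36,1],[41,0],[41,5],[46,2],[47,1],[49,3],[53,0],[53,5],[54,2],[55,1],[58,5]]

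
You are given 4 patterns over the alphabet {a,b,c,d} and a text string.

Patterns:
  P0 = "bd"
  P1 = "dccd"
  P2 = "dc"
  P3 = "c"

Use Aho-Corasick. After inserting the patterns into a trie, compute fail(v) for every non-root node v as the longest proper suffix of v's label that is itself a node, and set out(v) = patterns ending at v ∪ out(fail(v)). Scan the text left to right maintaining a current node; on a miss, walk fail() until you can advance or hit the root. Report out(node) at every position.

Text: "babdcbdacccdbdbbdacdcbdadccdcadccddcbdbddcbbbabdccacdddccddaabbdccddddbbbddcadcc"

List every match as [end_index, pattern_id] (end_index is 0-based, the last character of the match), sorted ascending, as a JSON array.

Construct AC machine:
Trie nodes:
  n0 'ε': b→1 c→7 d→3
  n1 'b': d→2
  n2 'bd': ·  ←P0
  n3 'd': c→4
  n4 'dc': c→5  ←P2
  n5 'dcc': d→6
  n6 'dccd': ·  ←P1
  n7 'c': ·  ←P3

Failure links (BFS by depth):
  n1('b'): parent n0 fail=0; on 'b' 0 → fail=0;  out ∅∪∅=∅
  n3('d'): parent n0 fail=0; on 'd' 0 → fail=0;  out ∅∪∅=∅
  n7('c'): parent n0 fail=0; on 'c' 0 → fail=0;  out {3}∪∅={3}
  n2('bd'): parent n1 fail=0; on 'd' 0 → fail=3;  out {0}∪∅={0}
  n4('dc'): parent n3 fail=0; on 'c' 0 → fail=7;  out {2}∪{3}={2,3}
  n5('dcc'): parent n4 fail=7; on 'c' 7→0 → fail=7;  out ∅∪{3}={3}
  n6('dccd'): parent n5 fail=7; on 'd' 7→0 → fail=3;  out {1}∪∅={1}

Text stream:
i=0 'b': node 0→1
i=1 'a': node 1→0 (via fail)
i=2 'b': node 0→1
i=3 'd': node 1→2  emit P0@[2:3]
i=4 'c': node 2→4 (via fail)  emit P2@[3:4],P3@[4:4]
i=5 'b': node 4→1 (via fail)
i=6 'd': node 1→2  emit P0@[5:6]
i=7 'a': node 2→0 (via fail)
i=8 'c': node 0→7  emit P3@[8:8]
i=9 'c': node 7→7 (via fail)  emit P3@[9:9]
i=10 'c': node 7→7 (via fail)  emit P3@[10:10]
i=11 'd': node 7→3 (via fail)
i=12 'b': node 3→1 (via fail)
i=13 'd': node 1→2  emit P0@[12:13]
i=14 'b': node 2→1 (via fail)
i=15 'b': node 1→1 (via fail)
i=16 'd': node 1→2  emit P0@[15:16]
i=17 'a': node 2→0 (via fail)
i=18 'c': node 0→7  emit P3@[18:18]
i=19 'd': node 7→3 (via fail)
i=20 'c': node 3→4  emit P2@[19:20],P3@[20:20]
i=21 'b': node 4→1 (via fail)
i=22 'd': node 1→2  emit P0@[21:22]
i=23 'a': node 2→0 (via fail)
i=24 'd': node 0→3
i=25 'c': node 3→4  emit P2@[24:25],P3@[25:25]
i=26 'c': node 4→5  emit P3@[26:26]
i=27 'd': node 5→6  emit P1@[24:27]
i=28 'c': node 6→4 (via fail)  emit P2@[27:28],P3@[28:28]
i=29 'a': node 4→0 (via fail)
i=30 'd': node 0→3
i=31 'c': node 3→4  emit P2@[30:31],P3@[31:31]
i=32 'c': node 4→5  emit P3@[32:32]
i=33 'd': node 5→6  emit P1@[30:33]
i=34 'd': node 6→3 (via fail)
i=35 'c': node 3→4  emit P2@[34:35],P3@[35:35]
i=36 'b': node 4→1 (via fail)
i=37 'd': node 1→2  emit P0@[36:37]
i=38 'b': node 2→1 (via fail)
i=39 'd': node 1→2  emit P0@[38:39]
i=40 'd': node 2→3 (via fail)
i=41 'c': node 3→4  emit P2@[40:41],P3@[41:41]
i=42 'b': node 4→1 (via fail)
i=43 'b': node 1→1 (via fail)
i=44 'b': node 1→1 (via fail)
i=45 'a': node 1→0 (via fail)
i=46 'b': node 0→1
i=47 'd': node 1→2  emit P0@[46:47]
i=48 'c': node 2→4 (via fail)  emit P2@[47:48],P3@[48:48]
i=49 'c': node 4→5  emit P3@[49:49]
i=50 'a': node 5→0 (via fail)
i=51 'c': node 0→7  emit P3@[51:51]
i=52 'd': node 7→3 (via fail)
i=53 'd': node 3→3 (via fail)
i=54 'd': node 3→3 (via fail)
i=55 'c': node 3→4  emit P2@[54:55],P3@[55:55]
i=56 'c': node 4→5  emit P3@[56:56]
i=57 'd': node 5→6  emit P1@[54:57]
i=58 'd': node 6→3 (via fail)
i=59 'a': node 3→0 (via fail)
i=60 'a': node 0→0
i=61 'b': node 0→1
i=62 'b': node 1→1 (via fail)
i=63 'd': node 1→2  emit P0@[62:63]
i=64 'c': node 2→4 (via fail)  emit P2@[63:64],P3@[64:64]
i=65 'c': node 4→5  emit P3@[65:65]
i=66 'd': node 5→6  emit P1@[63:66]
i=67 'd': node 6→3 (via fail)
i=68 'd': node 3→3 (via fail)
i=69 'd': node 3→3 (via fail)
i=70 'b': node 3→1 (via fail)
i=71 'b': node 1→1 (via fail)
i=72 'b': node 1→1 (via fail)
i=73 'd': node 1→2  emit P0@[72:73]
i=74 'd': node 2→3 (via fail)
i=75 'c': node 3→4  emit P2@[74:75],P3@[75:75]
i=76 'a': node 4→0 (via fail)
i=77 'd': node 0→3
i=78 'c': node 3→4  emit P2@[77:78],P3@[78:78]
i=79 'c': node 4→5  emit P3@[79:79]

All matches (sorted): [[3,0],[4,2],[4,3],[6,0],[8,3],[9,3],[10,3],[13,0],[16,0],[18,3],[20,2],[20,3],[22,0],[25,2],[25,3],[26,3],[27,1],[28,2],[28,3],[31,2],[31,3],[32,3],[33,1],[35,2],[35,3],[37,0],[39,0],[41,2],[41,3],[47,0],[48,2],[48,3],[49,3],[51,3],[55,2],[55,3],[56,3],[57,1],[63,0],[64,2],[64,3],[65,3],[66,1],[73,0],[75,2],[75,3],[78,2],[78,3],[79,3]]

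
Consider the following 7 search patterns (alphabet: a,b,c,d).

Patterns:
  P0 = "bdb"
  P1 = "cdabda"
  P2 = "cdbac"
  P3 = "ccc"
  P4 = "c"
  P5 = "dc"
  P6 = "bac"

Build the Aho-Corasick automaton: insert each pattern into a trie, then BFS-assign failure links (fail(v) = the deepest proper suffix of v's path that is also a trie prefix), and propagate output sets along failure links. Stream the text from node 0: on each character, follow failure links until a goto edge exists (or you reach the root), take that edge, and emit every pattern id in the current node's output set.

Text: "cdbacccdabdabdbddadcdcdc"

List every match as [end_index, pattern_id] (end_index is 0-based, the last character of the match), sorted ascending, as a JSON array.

Build automaton:
Trie (insert patterns):
  n0 'ε': b→1 c→4 d→15
  n1 'b': a→17 d→2
  n2 'bd': b→3
  n3 'bdb': ·  [P0 ends]
  n4 'c': c→13 d→5  [P4 ends]
  n5 'cd': a→6 b→10
  n6 'cda': b→7
  n7 'cdab': d→8
  n8 'cdabd': a→9
  n9 'cdabda': ·  [P1 ends]
  n10 'cdb': a→11
  n11 'cdba': c→12
  n12 'cdbac': ·  [P2 ends]
  n13 'cc': c→14
  n14 'ccc': ·  [P3 ends]
  n15 'd': c→16
  n16 'dc': ·  [P5 ends]
  n17 'ba': c→18
  n18 'bac': ·  [P6 ends]

BFS fail/out derivation:
  fail(1) 'b': from fail(0)=0 chase 'b': 0 ⇒ 0;  out=∅∪out(0)=∅
  fail(4) 'c': from fail(0)=0 chase 'c': 0 ⇒ 0;  out={4}∪out(0)={4}
  fail(15) 'd': from fail(0)=0 chase 'd': 0 ⇒ 0;  out=∅∪out(0)=∅
  fail(2) 'bd': from fail(1)=0 chase 'd': 0 ⇒ 15;  out=∅∪out(15)=∅
  fail(5) 'cd': from fail(4)=0 chase 'd': 0 ⇒ 15;  out=∅∪out(15)=∅
  fail(13) 'cc': from fail(4)=0 chase 'c': 0 ⇒ 4;  out=∅∪out(4)={4}
  fail(16) 'dc': from fail(15)=0 chase 'c': 0 ⇒ 4;  out={5}∪out(4)={4,5}
  fail(17) 'ba': from fail(1)=0 chase 'a': 0 ⇒ 0;  out=∅∪out(0)=∅
  fail(3) 'bdb': from fail(2)=15 chase 'b': 15→0 ⇒ 1;  out={0}∪out(1)={0}
  fail(6) 'cda': from fail(5)=15 chase 'a': 15→0 ⇒ 0;  out=∅∪out(0)=∅
  fail(10) 'cdb': from fail(5)=15 chase 'b': 15→0 ⇒ 1;  out=∅∪out(1)=∅
  fail(14) 'ccc': from fail(13)=4 chase 'c': 4 ⇒ 13;  out={3}∪out(13)={3,4}
  fail(18) 'bac': from fail(17)=0 chase 'c': 0 ⇒ 4;  out={6}∪out(4)={4,6}
  fail(7) 'cdab': from fail(6)=0 chase 'b': 0 ⇒ 1;  out=∅∪out(1)=∅
  fail(11) 'cdba': from fail(10)=1 chase 'a': 1 ⇒ 17;  out=∅∪out(17)=∅
  fail(8) 'cdabd': from fail(7)=1 chase 'd': 1 ⇒ 2;  out=∅∪out(2)=∅
  fail(12) 'cdbac': from fail(11)=17 chase 'c': 17 ⇒ 18;  out={2}∪out(18)={2,4,6}
  fail(9) 'cdabda': from fail(8)=2 chase 'a': 2→15→0 ⇒ 0;  out={1}∪out(0)={1}

Run:
pos 0 'c': at 4  ** P4@[0:0]
pos 1 'd': at 5
pos 2 'b': at 10
pos 3 'a': at 11
pos 4 'c': at 12  ** P2@[0:4],P4@[4:4],P6@[2:4]
pos 5 'c': at 13 ·f  ** P4@[5:5]
pos 6 'c': at 14  ** P3@[4:6],P4@[6:6]
pos 7 'd': at 5 ·f
pos 8 'a': at 6
pos 9 'b': at 7
pos 10 'd': at 8
pos 11 'a': at 9  ** P1@[6:11]
pos 12 'b': at 1 ·f
pos 13 'd': at 2
pos 14 'b': at 3  ** P0@[12:14]
pos 15 'd': at 2 ·f
pos 16 'd': at 15 ·f
pos 17 'a': at 0 ·f
pos 18 'd': at 15
pos 19 'c': at 16  ** P4@[19:19],P5@[18:19]
pos 20 'd': at 5 ·f
pos 21 'c': at 16 ·f  ** P4@[21:21],P5@[20:21]
pos 22 'd': at 5 ·f
pos 23 'c': at 16 ·f  ** P4@[23:23],P5@[22:23]

Matches: [[0,4],[4,2],[4,4],[4,6],[5,4],[6,3],[6,4],[11,1],[14,0],[19,4],[19,5],[21,4],[21,5],[23,4],[23,5]]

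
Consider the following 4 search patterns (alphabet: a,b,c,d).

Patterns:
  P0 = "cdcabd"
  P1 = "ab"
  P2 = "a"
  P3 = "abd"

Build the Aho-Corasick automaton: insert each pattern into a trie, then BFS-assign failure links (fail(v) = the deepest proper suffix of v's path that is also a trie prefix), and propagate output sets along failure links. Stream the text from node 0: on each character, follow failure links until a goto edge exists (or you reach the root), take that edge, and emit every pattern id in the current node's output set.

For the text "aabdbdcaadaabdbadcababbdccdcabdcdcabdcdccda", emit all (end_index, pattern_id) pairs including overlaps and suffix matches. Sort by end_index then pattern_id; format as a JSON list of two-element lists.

Build automaton:
Trie (insert patterns):
  n0 'ε': a→7 c→1
  n1 'c': d→2
  n2 'cd': c→3
  n3 'cdc': a→4
  n4 'cdca': b→5
  n5 'cdcab': d→6
  n6 'cdcabd': ·  ←P0
  n7 'a': b→8  ←P2
  n8 'ab': d→9  ←P1
  n9 'abd': ·  ←P3

Failure links (BFS by depth):
  n1('c'): parent n0 fail=0; on 'c' 0 → fail=0;  out ∅∪∅=∅
  n7('a'): parent n0 fail=0; on 'a' 0 → fail=0;  out {2}∪∅={2}
  n2('cd'): parent n1 fail=0; on 'd' 0 → fail=0;  out ∅∪∅=∅
  n8('ab'): parent n7 fail=0; on 'b' 0 → fail=0;  out {1}∪∅={1}
  n3('cdc'): parent n2 fail=0; on 'c' 0 → fail=1;  out ∅∪∅=∅
  n9('abd'): parent n8 fail=0; on 'd' 0 → fail=0;  out {3}∪∅={3}
  n4('cdca'): parent n3 fail=1; on 'a' 1→0 → fail=7;  out ∅∪{2}={2}
  n5('cdcab'): parent n4 fail=7; on 'b' 7 → fail=8;  out ∅∪{1}={1}
  n6('cdcabd'): parent n5 fail=8; on 'd' 8 → fail=9;  out {0}∪{3}={0,3}

Text stream:
i=0 'a': node 0→7  → match P2@[0:0]
i=1 'a': node 7→7 (via fail)  → match P2@[1:1]
i=2 'b': node 7→8  → match P1@[1:2]
i=3 'd': node 8→9  → match P3@[1:3]
i=4 'b': node 9→0 (via fail)
i=5 'd': node 0→0
i=6 'c': node 0→1
i=7 'a': node 1→7 (via fail)  → match P2@[7:7]
i=8 'a': node 7→7 (via fail)  → match P2@[8:8]
i=9 'd': node 7→0 (via fail)
i=10 'a': node 0→7  → match P2@[10:10]
i=11 'a': node 7→7 (via fail)  → match P2@[11:11]
i=12 'b': node 7→8  → match P1@[11:12]
i=13 'd': node 8→9  → match P3@[11:13]
i=14 'b': node 9→0 (via fail)
i=15 'a': node 0→7  → match P2@[15:15]
i=16 'd': node 7→0 (via fail)
i=17 'c': node 0→1
i=18 'a': node 1→7 (via fail)  → match P2@[18:18]
i=19 'b': node 7→8  → match P1@[18:19]
i=20 'a': node 8→7 (via fail)  → match P2@[20:20]
i=21 'b': node 7→8  → match P1@[20:21]
i=22 'b': node 8→0 (via fail)
i=23 'd': node 0→0
i=24 'c': node 0→1
i=25 'c': node 1→1 (via fail)
i=26 'd': node 1→2
i=27 'c': node 2→3
i=28 'a': node 3→4  → match P2@[28:28]
i=29 'b': node 4→5  → match P1@[28:29]
i=30 'd': node 5→6  → match P0@[25:30],P3@[28:30]
i=31 'c': node 6→1 (via fail)
i=32 'd': node 1→2
i=33 'c': node 2→3
i=34 'a': node 3→4  → match P2@[34:34]
i=35 'b': node 4→5  → match P1@[34:35]
i=36 'd': node 5→6  → match P0@[31:36],P3@[34:36]
i=37 'c': node 6→1 (via fail)
i=38 'd': node 1→2
i=39 'c': node 2→3
i=40 'c': node 3→1 (via fail)
i=41 'd': node 1→2
i=42 'a': node 2→7 (via fail)  → match P2@[42:42]

Matches: [[0,2],[1,2],[2,1],[3,3],[7,2],[8,2],[10,2],[11,2],[12,1],[13,3],[15,2],[18,2],[19,1],[20,2],[21,1],[28,2],[29,1],[30,0],[30,3],[34,2],[35,1],[36,0],[36,3],[42,2]]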